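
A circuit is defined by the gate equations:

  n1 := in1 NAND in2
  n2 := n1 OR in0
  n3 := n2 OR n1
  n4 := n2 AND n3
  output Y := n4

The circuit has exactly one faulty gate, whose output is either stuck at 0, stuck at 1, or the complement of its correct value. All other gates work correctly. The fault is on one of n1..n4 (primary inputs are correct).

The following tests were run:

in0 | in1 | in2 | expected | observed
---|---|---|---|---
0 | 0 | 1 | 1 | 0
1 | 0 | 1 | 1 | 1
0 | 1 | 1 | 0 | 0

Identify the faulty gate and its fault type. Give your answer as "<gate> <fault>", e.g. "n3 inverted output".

n1 stuck-at-0

Fault-free values for test 1 (in0=0, in1=0, in2=1): n1=1, n2=1, n3=1, n4=1, giving Y=1. Observed 0.
Test 1: faults giving observed 0 are {n1 stuck-at-0, n1 inverted output, n2 stuck-at-0, n2 inverted output, n3 stuck-at-0, n3 inverted output, n4 stuck-at-0, n4 inverted output}.
Test 2 (in0=1, in1=0, in2=1): fault-free n1=1, n2=1, n3=1, n4=1 → 1; observed 1. Eliminates n2 stuck-at-0, n2 inverted output, n3 stuck-at-0, n3 inverted output, n4 stuck-at-0, n4 inverted output.
Test 3 (in0=0, in1=1, in2=1): fault-free n1=0, n2=0, n3=0, n4=0 → 0; observed 0. Eliminates n1 inverted output.
Only n1 stuck-at-0 is consistent with every test.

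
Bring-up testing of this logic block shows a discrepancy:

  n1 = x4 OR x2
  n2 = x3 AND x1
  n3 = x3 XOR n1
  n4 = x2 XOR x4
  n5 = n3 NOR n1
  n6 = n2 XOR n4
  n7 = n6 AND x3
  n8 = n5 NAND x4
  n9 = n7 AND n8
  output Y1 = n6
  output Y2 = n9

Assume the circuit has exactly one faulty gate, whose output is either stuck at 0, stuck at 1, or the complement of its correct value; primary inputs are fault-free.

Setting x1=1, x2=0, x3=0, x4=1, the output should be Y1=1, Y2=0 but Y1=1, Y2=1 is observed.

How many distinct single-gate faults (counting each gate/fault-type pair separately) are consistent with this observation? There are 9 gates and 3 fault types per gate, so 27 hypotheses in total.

Fault-free: n1=1, n2=0, n3=1, n4=1, n5=0, n6=1, n7=0, n8=1, n9=0 → Y1=1, Y2=0. Observed Y1=1, Y2=1.
  n1: none of the 3 fault types match ✗
  n2: none of the 3 fault types match ✗
  n3: none of the 3 fault types match ✗
  n4: none of the 3 fault types match ✗
  n5: none of the 3 fault types match ✗
  n6: none of the 3 fault types match ✗
  n7: stuck-at-1, inverted output ✓; others ✗
  n8: none of the 3 fault types match ✗
  n9: stuck-at-1, inverted output ✓; others ✗
Consistent faults: {n7 stuck-at-1, n7 inverted output, n9 stuck-at-1, n9 inverted output} — 4 in all.

4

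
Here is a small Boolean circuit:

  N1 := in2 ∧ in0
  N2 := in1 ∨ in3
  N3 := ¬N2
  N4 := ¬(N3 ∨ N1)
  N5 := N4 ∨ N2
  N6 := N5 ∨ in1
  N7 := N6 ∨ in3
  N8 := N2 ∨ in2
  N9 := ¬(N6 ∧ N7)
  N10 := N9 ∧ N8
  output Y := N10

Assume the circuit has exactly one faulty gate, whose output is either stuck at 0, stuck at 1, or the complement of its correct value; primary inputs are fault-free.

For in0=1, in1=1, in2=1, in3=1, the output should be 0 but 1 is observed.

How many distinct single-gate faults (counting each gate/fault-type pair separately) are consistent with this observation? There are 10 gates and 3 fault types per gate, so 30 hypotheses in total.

Fault-free: N1=1, N2=1, N3=0, N4=0, N5=1, N6=1, N7=1, N8=1, N9=0, N10=0 → 0. Observed 1.
  N1: none of the 3 fault types match ✗
  N2: none of the 3 fault types match ✗
  N3: none of the 3 fault types match ✗
  N4: none of the 3 fault types match ✗
  N5: none of the 3 fault types match ✗
  N6: stuck-at-0, inverted output ✓; others ✗
  N7: stuck-at-0, inverted output ✓; others ✗
  N8: none of the 3 fault types match ✗
  N9: stuck-at-1, inverted output ✓; others ✗
  N10: stuck-at-1, inverted output ✓; others ✗
Consistent faults: {N6 stuck-at-0, N6 inverted output, N7 stuck-at-0, N7 inverted output, N9 stuck-at-1, N9 inverted output, N10 stuck-at-1, N10 inverted output} — 8 in all.

8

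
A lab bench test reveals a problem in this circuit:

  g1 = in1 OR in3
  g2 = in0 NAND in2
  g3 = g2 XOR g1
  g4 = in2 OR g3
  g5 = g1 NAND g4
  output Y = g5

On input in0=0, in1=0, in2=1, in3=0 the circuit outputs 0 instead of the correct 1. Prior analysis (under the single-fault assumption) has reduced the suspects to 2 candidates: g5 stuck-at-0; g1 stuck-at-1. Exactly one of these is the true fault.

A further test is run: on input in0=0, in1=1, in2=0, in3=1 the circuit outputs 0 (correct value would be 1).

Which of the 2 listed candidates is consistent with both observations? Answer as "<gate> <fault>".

Evaluate each candidate on input in0=0, in1=1, in2=0, in3=1:
  g5 stuck-at-0: g1=1, g2=1, g3=0, g4=0, g5=0 [stuck-at-0] → 0 — matches
  g1 stuck-at-1: g1=1 [stuck-at-1], g2=1, g3=0, g4=0, g5=1 → 1 — eliminated
Only g5 stuck-at-0 reproduces the observed 0.

g5 stuck-at-0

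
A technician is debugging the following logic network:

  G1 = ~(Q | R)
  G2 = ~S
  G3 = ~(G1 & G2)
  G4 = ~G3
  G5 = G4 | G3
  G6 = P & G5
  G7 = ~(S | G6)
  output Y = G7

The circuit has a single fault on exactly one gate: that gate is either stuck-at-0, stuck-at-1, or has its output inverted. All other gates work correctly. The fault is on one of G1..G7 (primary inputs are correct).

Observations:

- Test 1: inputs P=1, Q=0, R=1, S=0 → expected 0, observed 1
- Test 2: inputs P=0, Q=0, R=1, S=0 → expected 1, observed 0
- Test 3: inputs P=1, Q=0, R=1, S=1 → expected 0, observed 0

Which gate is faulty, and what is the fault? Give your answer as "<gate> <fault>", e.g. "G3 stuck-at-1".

G6 inverted output

Fault-free values for test 1 (P=1, Q=0, R=1, S=0): G1=0, G2=1, G3=1, G4=0, G5=1, G6=1, G7=0, giving Y=0. Observed 1.
Test 1: faults giving observed 1 are {G5 stuck-at-0, G5 inverted output, G6 stuck-at-0, G6 inverted output, G7 stuck-at-1, G7 inverted output}.
Test 2 (P=0, Q=0, R=1, S=0): fault-free G1=0, G2=1, G3=1, G4=0, G5=1, G6=0, G7=1 → 1; observed 0. Eliminates G5 stuck-at-0, G5 inverted output, G6 stuck-at-0, G7 stuck-at-1.
Test 3 (P=1, Q=0, R=1, S=1): fault-free G1=0, G2=0, G3=1, G4=0, G5=1, G6=1, G7=0 → 0; observed 0. Eliminates G7 inverted output.
Only G6 inverted output is consistent with every test.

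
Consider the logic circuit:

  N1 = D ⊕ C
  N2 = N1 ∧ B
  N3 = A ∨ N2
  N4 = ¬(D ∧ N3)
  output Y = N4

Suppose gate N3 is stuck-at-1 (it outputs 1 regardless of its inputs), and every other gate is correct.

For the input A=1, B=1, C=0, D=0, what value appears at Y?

1

Propagate with N3 forced: N1=0, N2=0, N3=1 [stuck-at-1], N4=1.
So Y = 1. (Same as the fault-free value — the fault is masked on this input.)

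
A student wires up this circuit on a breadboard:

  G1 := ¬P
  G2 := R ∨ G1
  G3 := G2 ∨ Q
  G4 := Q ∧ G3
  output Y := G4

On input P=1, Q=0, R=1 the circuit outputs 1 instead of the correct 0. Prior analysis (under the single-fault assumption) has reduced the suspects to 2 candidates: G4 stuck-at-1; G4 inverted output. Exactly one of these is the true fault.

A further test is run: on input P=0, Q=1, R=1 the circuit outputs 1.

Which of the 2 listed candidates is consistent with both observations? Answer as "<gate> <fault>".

Evaluate each candidate on input P=0, Q=1, R=1:
  G4 stuck-at-1: G1=1, G2=1, G3=1, G4=1 [stuck-at-1] → 1 — matches
  G4 inverted output: G1=1, G2=1, G3=1, G4=0 [inverted output] → 0 — eliminated
Only G4 stuck-at-1 reproduces the observed 1.

G4 stuck-at-1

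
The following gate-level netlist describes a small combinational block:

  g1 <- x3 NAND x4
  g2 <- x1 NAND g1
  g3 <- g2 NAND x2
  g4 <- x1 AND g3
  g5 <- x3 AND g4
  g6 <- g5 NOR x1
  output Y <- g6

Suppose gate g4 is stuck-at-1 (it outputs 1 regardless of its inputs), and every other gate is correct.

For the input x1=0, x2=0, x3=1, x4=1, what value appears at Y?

Propagate with g4 forced: g1=0, g2=1, g3=1, g4=1 [stuck-at-1], g5=1, g6=0.
So Y = 0. (Without the fault it would be 1.)

0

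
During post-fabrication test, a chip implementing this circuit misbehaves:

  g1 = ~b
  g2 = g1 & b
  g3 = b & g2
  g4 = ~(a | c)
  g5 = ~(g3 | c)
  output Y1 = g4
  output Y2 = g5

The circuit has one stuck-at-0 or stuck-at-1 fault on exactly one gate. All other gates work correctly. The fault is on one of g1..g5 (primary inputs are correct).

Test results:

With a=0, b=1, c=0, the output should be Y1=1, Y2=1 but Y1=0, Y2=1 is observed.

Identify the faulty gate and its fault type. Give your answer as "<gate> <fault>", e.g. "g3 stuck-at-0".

Fault-free values for test 1 (a=0, b=1, c=0): g1=0, g2=0, g3=0, g4=1, g5=1, giving Y1=1, Y2=1. Observed Y1=0, Y2=1.
Test 1: faults giving observed Y1=0, Y2=1 are {g4 stuck-at-0}.
Only g4 stuck-at-0 is consistent with every test.

g4 stuck-at-0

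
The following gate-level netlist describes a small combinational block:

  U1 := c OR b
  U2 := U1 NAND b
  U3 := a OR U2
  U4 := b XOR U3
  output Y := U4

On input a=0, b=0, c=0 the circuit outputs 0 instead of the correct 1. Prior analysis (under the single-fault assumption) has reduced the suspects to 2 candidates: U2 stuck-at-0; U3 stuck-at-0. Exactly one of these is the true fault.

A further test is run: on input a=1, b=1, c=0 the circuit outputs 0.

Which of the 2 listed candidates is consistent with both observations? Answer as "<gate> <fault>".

Evaluate each candidate on input a=1, b=1, c=0:
  U2 stuck-at-0: U1=1, U2=0 [stuck-at-0], U3=1, U4=0 → 0 — matches
  U3 stuck-at-0: U1=1, U2=0, U3=0 [stuck-at-0], U4=1 → 1 — eliminated
Only U2 stuck-at-0 reproduces the observed 0.

U2 stuck-at-0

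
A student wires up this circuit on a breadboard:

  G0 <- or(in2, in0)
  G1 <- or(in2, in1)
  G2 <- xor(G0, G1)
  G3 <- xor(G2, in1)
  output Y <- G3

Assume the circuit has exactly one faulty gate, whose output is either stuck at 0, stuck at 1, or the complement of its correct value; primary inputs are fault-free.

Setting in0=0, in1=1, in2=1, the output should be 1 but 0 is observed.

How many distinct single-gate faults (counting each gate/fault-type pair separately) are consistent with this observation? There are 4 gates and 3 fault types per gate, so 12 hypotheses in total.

Fault-free: G0=1, G1=1, G2=0, G3=1 → 1. Observed 0.
  G0 stuck-at-0: output 0 ✓
  G0 stuck-at-1: output 1 ✗
  G0 inverted output: output 0 ✓
  G1 stuck-at-0: output 0 ✓
  G1 stuck-at-1: output 1 ✗
  G1 inverted output: output 0 ✓
  G2 stuck-at-0: output 1 ✗
  G2 stuck-at-1: output 0 ✓
  G2 inverted output: output 0 ✓
  G3 stuck-at-0: output 0 ✓
  G3 stuck-at-1: output 1 ✗
  G3 inverted output: output 0 ✓
Consistent faults: {G0 stuck-at-0, G0 inverted output, G1 stuck-at-0, G1 inverted output, G2 stuck-at-1, G2 inverted output, G3 stuck-at-0, G3 inverted output} — 8 in all.

8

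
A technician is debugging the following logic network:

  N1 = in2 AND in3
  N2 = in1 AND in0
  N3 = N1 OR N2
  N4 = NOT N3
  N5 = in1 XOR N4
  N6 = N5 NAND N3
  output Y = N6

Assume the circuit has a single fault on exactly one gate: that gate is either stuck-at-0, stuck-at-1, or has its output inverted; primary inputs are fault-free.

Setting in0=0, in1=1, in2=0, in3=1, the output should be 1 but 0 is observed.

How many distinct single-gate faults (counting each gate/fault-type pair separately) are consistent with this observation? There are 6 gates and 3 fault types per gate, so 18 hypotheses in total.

Fault-free: N1=0, N2=0, N3=0, N4=1, N5=0, N6=1 → 1. Observed 0.
  N1: stuck-at-1, inverted output ✓; others ✗
  N2: stuck-at-1, inverted output ✓; others ✗
  N3: stuck-at-1, inverted output ✓; others ✗
  N4: none of the 3 fault types match ✗
  N5: none of the 3 fault types match ✗
  N6: stuck-at-0, inverted output ✓; others ✗
Consistent faults: {N1 stuck-at-1, N1 inverted output, N2 stuck-at-1, N2 inverted output, N3 stuck-at-1, N3 inverted output, N6 stuck-at-0, N6 inverted output} — 8 in all.

8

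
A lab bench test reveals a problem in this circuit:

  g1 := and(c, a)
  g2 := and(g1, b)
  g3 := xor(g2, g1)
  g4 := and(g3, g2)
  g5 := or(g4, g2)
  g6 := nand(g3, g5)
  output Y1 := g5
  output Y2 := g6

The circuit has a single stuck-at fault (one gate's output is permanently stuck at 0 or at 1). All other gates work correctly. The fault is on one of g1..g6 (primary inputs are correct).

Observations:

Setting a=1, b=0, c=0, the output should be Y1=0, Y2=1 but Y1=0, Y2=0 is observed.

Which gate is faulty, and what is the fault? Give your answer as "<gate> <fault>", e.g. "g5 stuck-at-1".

Fault-free values for test 1 (a=1, b=0, c=0): g1=0, g2=0, g3=0, g4=0, g5=0, g6=1, giving Y1=0, Y2=1. Observed Y1=0, Y2=0.
Test 1: faults giving observed Y1=0, Y2=0 are {g6 stuck-at-0}.
Only g6 stuck-at-0 is consistent with every test.

g6 stuck-at-0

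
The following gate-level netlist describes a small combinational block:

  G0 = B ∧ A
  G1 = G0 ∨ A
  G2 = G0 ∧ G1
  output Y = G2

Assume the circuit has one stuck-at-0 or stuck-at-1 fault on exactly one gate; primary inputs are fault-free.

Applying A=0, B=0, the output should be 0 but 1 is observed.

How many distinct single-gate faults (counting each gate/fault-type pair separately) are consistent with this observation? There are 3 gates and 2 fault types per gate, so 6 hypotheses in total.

Fault-free: G0=0, G1=0, G2=0 → 0. Observed 1.
  G0 stuck-at-0: output 0 ✗
  G0 stuck-at-1: output 1 ✓
  G1 stuck-at-0: output 0 ✗
  G1 stuck-at-1: output 0 ✗
  G2 stuck-at-0: output 0 ✗
  G2 stuck-at-1: output 1 ✓
Consistent faults: {G0 stuck-at-1, G2 stuck-at-1} — 2 in all.

2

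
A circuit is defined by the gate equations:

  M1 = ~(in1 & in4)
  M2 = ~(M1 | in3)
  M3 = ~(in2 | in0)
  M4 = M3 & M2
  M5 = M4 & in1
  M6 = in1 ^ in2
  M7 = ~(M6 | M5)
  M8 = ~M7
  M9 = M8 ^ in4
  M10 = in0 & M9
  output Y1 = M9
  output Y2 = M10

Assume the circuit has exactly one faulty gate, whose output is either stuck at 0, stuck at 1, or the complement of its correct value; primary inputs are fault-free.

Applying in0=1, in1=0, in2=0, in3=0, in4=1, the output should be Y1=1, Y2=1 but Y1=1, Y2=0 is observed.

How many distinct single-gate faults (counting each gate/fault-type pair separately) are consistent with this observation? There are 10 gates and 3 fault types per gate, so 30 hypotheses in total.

Fault-free: M1=1, M2=0, M3=0, M4=0, M5=0, M6=0, M7=1, M8=0, M9=1, M10=1 → Y1=1, Y2=1. Observed Y1=1, Y2=0.
  M1: none of the 3 fault types match ✗
  M2: none of the 3 fault types match ✗
  M3: none of the 3 fault types match ✗
  M4: none of the 3 fault types match ✗
  M5: none of the 3 fault types match ✗
  M6: none of the 3 fault types match ✗
  M7: none of the 3 fault types match ✗
  M8: none of the 3 fault types match ✗
  M9: none of the 3 fault types match ✗
  M10: stuck-at-0, inverted output ✓; others ✗
Consistent faults: {M10 stuck-at-0, M10 inverted output} — 2 in all.

2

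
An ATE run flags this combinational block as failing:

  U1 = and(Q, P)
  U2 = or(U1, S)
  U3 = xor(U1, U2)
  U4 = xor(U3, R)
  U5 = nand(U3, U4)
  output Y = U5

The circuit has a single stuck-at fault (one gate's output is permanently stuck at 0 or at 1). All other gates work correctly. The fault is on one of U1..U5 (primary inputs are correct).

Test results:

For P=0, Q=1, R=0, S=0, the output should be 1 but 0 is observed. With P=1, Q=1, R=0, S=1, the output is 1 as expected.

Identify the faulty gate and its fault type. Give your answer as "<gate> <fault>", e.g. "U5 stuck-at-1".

U2 stuck-at-1

Fault-free values for test 1 (P=0, Q=1, R=0, S=0): U1=0, U2=0, U3=0, U4=0, U5=1, giving Y=1. Observed 0.
Test 1: faults giving observed 0 are {U2 stuck-at-1, U3 stuck-at-1, U5 stuck-at-0}.
Test 2 (P=1, Q=1, R=0, S=1): fault-free U1=1, U2=1, U3=0, U4=0, U5=1 → 1; observed 1. Eliminates U3 stuck-at-1, U5 stuck-at-0.
Only U2 stuck-at-1 is consistent with every test.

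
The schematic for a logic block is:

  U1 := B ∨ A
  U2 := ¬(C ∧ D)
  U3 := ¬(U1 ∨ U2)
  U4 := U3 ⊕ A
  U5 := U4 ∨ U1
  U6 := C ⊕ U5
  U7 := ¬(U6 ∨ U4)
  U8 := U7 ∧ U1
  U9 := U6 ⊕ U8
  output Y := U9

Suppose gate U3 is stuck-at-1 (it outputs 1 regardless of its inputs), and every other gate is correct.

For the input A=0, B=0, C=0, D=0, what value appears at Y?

Propagate with U3 forced: U1=0, U2=1, U3=1 [stuck-at-1], U4=1, U5=1, U6=1, U7=0, U8=0, U9=1.
So Y = 1. (Without the fault it would be 0.)

1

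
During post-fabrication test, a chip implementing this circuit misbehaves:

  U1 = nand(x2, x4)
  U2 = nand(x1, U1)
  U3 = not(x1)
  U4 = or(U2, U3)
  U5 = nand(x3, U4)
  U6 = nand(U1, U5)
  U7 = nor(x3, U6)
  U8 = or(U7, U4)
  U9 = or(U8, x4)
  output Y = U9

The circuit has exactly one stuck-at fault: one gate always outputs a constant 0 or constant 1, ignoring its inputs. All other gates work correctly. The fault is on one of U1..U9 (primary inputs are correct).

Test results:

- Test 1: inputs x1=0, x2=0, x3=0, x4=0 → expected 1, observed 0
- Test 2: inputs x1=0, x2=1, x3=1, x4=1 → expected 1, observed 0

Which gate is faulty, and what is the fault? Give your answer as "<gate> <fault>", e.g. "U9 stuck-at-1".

Fault-free values for test 1 (x1=0, x2=0, x3=0, x4=0): U1=1, U2=1, U3=1, U4=1, U5=1, U6=0, U7=1, U8=1, U9=1, giving Y=1. Observed 0.
Test 1: faults giving observed 0 are {U8 stuck-at-0, U9 stuck-at-0}.
Test 2 (x1=0, x2=1, x3=1, x4=1): fault-free U1=0, U2=1, U3=1, U4=1, U5=0, U6=1, U7=0, U8=1, U9=1 → 1; observed 0. Eliminates U8 stuck-at-0.
Only U9 stuck-at-0 is consistent with every test.

U9 stuck-at-0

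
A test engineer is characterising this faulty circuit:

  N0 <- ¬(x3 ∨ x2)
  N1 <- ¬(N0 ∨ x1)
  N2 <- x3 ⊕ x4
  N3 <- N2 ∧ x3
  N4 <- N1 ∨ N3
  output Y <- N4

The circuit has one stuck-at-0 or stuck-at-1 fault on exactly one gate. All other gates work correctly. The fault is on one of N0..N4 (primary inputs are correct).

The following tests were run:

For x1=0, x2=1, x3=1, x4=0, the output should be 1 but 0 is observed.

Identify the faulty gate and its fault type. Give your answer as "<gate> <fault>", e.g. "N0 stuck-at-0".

N4 stuck-at-0

Fault-free values for test 1 (x1=0, x2=1, x3=1, x4=0): N0=0, N1=1, N2=1, N3=1, N4=1, giving Y=1. Observed 0.
Test 1: faults giving observed 0 are {N4 stuck-at-0}.
Only N4 stuck-at-0 is consistent with every test.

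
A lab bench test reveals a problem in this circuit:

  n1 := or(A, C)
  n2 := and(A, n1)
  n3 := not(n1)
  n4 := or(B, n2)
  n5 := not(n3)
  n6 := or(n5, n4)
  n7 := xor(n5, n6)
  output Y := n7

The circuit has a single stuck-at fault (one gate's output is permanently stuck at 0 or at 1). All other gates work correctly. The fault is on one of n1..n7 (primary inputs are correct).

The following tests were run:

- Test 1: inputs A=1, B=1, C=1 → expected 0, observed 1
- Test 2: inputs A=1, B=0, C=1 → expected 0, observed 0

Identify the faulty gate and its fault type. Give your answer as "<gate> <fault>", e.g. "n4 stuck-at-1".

n1 stuck-at-0

Fault-free values for test 1 (A=1, B=1, C=1): n1=1, n2=1, n3=0, n4=1, n5=1, n6=1, n7=0, giving Y=0. Observed 1.
Test 1: faults giving observed 1 are {n1 stuck-at-0, n3 stuck-at-1, n5 stuck-at-0, n6 stuck-at-0, n7 stuck-at-1}.
Test 2 (A=1, B=0, C=1): fault-free n1=1, n2=1, n3=0, n4=1, n5=1, n6=1, n7=0 → 0; observed 0. Eliminates n3 stuck-at-1, n5 stuck-at-0, n6 stuck-at-0, n7 stuck-at-1.
Only n1 stuck-at-0 is consistent with every test.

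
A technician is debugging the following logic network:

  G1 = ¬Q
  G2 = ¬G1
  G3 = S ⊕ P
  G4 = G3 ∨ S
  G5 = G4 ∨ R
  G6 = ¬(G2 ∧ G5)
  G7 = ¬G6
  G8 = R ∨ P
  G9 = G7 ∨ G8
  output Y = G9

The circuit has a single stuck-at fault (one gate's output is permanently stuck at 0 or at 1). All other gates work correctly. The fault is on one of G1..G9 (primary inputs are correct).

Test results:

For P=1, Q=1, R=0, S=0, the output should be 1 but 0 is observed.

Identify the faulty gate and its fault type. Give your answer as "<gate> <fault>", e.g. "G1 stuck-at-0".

Fault-free values for test 1 (P=1, Q=1, R=0, S=0): G1=0, G2=1, G3=1, G4=1, G5=1, G6=0, G7=1, G8=1, G9=1, giving Y=1. Observed 0.
Test 1: faults giving observed 0 are {G9 stuck-at-0}.
Only G9 stuck-at-0 is consistent with every test.

G9 stuck-at-0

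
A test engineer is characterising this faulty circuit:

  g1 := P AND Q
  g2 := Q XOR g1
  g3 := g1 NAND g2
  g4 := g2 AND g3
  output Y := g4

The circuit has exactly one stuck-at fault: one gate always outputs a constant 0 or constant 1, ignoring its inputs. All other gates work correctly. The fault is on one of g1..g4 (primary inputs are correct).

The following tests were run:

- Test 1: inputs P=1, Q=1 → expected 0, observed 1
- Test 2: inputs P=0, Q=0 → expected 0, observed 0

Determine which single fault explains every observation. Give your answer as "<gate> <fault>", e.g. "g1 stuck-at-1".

Fault-free values for test 1 (P=1, Q=1): g1=1, g2=0, g3=1, g4=0, giving Y=0. Observed 1.
Test 1: faults giving observed 1 are {g1 stuck-at-0, g4 stuck-at-1}.
Test 2 (P=0, Q=0): fault-free g1=0, g2=0, g3=1, g4=0 → 0; observed 0. Eliminates g4 stuck-at-1.
Only g1 stuck-at-0 is consistent with every test.

g1 stuck-at-0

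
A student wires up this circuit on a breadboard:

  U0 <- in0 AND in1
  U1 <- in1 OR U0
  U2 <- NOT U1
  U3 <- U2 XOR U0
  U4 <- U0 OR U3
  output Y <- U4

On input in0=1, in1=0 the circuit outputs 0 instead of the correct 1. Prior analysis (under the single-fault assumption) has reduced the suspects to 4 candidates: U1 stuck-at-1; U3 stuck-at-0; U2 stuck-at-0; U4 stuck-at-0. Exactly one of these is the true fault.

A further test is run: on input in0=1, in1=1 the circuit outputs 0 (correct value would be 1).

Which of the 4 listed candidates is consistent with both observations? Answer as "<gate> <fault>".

U4 stuck-at-0

Evaluate each candidate on input in0=1, in1=1:
  U1 stuck-at-1: U0=1, U1=1 [stuck-at-1], U2=0, U3=1, U4=1 → 1 — eliminated
  U3 stuck-at-0: U0=1, U1=1, U2=0, U3=0 [stuck-at-0], U4=1 → 1 — eliminated
  U2 stuck-at-0: U0=1, U1=1, U2=0 [stuck-at-0], U3=1, U4=1 → 1 — eliminated
  U4 stuck-at-0: U0=1, U1=1, U2=0, U3=1, U4=0 [stuck-at-0] → 0 — matches
Only U4 stuck-at-0 reproduces the observed 0.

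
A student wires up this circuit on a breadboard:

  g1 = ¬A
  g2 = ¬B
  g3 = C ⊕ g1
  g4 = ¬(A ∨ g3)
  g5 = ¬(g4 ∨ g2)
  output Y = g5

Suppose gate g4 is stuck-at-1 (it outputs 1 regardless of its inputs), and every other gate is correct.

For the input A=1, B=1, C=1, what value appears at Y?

Propagate with g4 forced: g1=0, g2=0, g3=1, g4=1 [stuck-at-1], g5=0.
So Y = 0. (Without the fault it would be 1.)

0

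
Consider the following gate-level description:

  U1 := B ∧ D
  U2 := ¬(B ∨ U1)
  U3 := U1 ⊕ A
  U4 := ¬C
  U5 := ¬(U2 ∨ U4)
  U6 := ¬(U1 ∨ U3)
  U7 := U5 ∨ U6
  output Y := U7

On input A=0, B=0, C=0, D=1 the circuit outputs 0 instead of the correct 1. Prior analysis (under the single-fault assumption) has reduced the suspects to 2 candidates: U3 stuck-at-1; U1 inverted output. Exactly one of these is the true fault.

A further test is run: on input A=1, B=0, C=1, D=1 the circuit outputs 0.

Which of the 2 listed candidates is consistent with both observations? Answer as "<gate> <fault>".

U3 stuck-at-1

Evaluate each candidate on input A=1, B=0, C=1, D=1:
  U3 stuck-at-1: U1=0, U2=1, U3=1 [stuck-at-1], U4=0, U5=0, U6=0, U7=0 → 0 — matches
  U1 inverted output: U1=1 [inverted output], U2=0, U3=0, U4=0, U5=1, U6=0, U7=1 → 1 — eliminated
Only U3 stuck-at-1 reproduces the observed 0.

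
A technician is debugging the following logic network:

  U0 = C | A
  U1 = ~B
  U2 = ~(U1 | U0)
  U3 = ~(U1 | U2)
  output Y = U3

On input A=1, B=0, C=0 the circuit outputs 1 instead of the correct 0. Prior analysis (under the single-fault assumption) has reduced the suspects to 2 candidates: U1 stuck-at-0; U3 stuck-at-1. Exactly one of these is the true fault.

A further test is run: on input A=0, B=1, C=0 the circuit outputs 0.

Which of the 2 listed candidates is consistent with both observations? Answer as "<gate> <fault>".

U1 stuck-at-0

Evaluate each candidate on input A=0, B=1, C=0:
  U1 stuck-at-0: U0=0, U1=0 [stuck-at-0], U2=1, U3=0 → 0 — matches
  U3 stuck-at-1: U0=0, U1=0, U2=1, U3=1 [stuck-at-1] → 1 — eliminated
Only U1 stuck-at-0 reproduces the observed 0.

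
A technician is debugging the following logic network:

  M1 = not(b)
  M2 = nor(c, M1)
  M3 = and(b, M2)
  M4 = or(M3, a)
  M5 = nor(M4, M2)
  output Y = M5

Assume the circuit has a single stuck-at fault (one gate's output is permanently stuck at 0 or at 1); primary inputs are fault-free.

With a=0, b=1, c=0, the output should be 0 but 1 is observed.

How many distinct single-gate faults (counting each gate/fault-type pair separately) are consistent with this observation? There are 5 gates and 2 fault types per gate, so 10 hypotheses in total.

3

Fault-free: M1=0, M2=1, M3=1, M4=1, M5=0 → 0. Observed 1.
  M1 stuck-at-0: output 0 ✗
  M1 stuck-at-1: output 1 ✓
  M2 stuck-at-0: output 1 ✓
  M2 stuck-at-1: output 0 ✗
  M3 stuck-at-0: output 0 ✗
  M3 stuck-at-1: output 0 ✗
  M4 stuck-at-0: output 0 ✗
  M4 stuck-at-1: output 0 ✗
  M5 stuck-at-0: output 0 ✗
  M5 stuck-at-1: output 1 ✓
Consistent faults: {M1 stuck-at-1, M2 stuck-at-0, M5 stuck-at-1} — 3 in all.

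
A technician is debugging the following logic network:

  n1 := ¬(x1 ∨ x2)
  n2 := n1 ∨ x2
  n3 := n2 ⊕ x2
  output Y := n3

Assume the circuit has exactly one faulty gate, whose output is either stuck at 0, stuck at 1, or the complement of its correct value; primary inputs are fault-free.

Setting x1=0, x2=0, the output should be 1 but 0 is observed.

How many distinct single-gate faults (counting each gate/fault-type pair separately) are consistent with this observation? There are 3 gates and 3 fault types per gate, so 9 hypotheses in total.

6

Fault-free: n1=1, n2=1, n3=1 → 1. Observed 0.
  n1 stuck-at-0: output 0 ✓
  n1 stuck-at-1: output 1 ✗
  n1 inverted output: output 0 ✓
  n2 stuck-at-0: output 0 ✓
  n2 stuck-at-1: output 1 ✗
  n2 inverted output: output 0 ✓
  n3 stuck-at-0: output 0 ✓
  n3 stuck-at-1: output 1 ✗
  n3 inverted output: output 0 ✓
Consistent faults: {n1 stuck-at-0, n1 inverted output, n2 stuck-at-0, n2 inverted output, n3 stuck-at-0, n3 inverted output} — 6 in all.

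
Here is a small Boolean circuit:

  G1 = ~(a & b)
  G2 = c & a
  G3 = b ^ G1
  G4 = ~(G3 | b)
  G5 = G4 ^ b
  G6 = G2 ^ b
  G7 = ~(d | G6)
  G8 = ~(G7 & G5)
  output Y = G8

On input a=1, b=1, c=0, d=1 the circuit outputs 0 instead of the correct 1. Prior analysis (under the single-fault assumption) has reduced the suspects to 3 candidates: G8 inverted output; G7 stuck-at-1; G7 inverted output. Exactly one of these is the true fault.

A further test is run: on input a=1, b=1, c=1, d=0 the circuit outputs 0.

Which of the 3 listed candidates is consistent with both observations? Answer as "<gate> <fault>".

Evaluate each candidate on input a=1, b=1, c=1, d=0:
  G8 inverted output: G1=0, G2=1, G3=1, G4=0, G5=1, G6=0, G7=1, G8=1 [inverted output] → 1 — eliminated
  G7 stuck-at-1: G1=0, G2=1, G3=1, G4=0, G5=1, G6=0, G7=1 [stuck-at-1], G8=0 → 0 — matches
  G7 inverted output: G1=0, G2=1, G3=1, G4=0, G5=1, G6=0, G7=0 [inverted output], G8=1 → 1 — eliminated
Only G7 stuck-at-1 reproduces the observed 0.

G7 stuck-at-1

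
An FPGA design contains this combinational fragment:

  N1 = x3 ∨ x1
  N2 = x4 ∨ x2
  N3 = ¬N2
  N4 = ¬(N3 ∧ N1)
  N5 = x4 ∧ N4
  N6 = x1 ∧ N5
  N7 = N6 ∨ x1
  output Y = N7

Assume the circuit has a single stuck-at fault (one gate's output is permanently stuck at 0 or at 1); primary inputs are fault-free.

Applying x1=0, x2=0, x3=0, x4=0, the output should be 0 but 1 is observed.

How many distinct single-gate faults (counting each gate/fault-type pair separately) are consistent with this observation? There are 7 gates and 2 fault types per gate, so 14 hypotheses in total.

2

Fault-free: N1=0, N2=0, N3=1, N4=1, N5=0, N6=0, N7=0 → 0. Observed 1.
  N1 stuck-at-0: output 0 ✗
  N1 stuck-at-1: output 0 ✗
  N2 stuck-at-0: output 0 ✗
  N2 stuck-at-1: output 0 ✗
  N3 stuck-at-0: output 0 ✗
  N3 stuck-at-1: output 0 ✗
  N4 stuck-at-0: output 0 ✗
  N4 stuck-at-1: output 0 ✗
  N5 stuck-at-0: output 0 ✗
  N5 stuck-at-1: output 0 ✗
  N6 stuck-at-0: output 0 ✗
  N6 stuck-at-1: output 1 ✓
  N7 stuck-at-0: output 0 ✗
  N7 stuck-at-1: output 1 ✓
Consistent faults: {N6 stuck-at-1, N7 stuck-at-1} — 2 in all.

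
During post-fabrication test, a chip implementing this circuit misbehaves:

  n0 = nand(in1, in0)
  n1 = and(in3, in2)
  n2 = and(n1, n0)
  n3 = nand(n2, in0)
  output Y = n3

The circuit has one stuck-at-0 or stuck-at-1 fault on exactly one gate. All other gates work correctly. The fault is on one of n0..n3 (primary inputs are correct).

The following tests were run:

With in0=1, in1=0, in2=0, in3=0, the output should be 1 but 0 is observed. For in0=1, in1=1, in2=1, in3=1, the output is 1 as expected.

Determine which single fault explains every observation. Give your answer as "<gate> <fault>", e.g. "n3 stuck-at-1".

n1 stuck-at-1

Fault-free values for test 1 (in0=1, in1=0, in2=0, in3=0): n0=1, n1=0, n2=0, n3=1, giving Y=1. Observed 0.
Test 1: faults giving observed 0 are {n1 stuck-at-1, n2 stuck-at-1, n3 stuck-at-0}.
Test 2 (in0=1, in1=1, in2=1, in3=1): fault-free n0=0, n1=1, n2=0, n3=1 → 1; observed 1. Eliminates n2 stuck-at-1, n3 stuck-at-0.
Only n1 stuck-at-1 is consistent with every test.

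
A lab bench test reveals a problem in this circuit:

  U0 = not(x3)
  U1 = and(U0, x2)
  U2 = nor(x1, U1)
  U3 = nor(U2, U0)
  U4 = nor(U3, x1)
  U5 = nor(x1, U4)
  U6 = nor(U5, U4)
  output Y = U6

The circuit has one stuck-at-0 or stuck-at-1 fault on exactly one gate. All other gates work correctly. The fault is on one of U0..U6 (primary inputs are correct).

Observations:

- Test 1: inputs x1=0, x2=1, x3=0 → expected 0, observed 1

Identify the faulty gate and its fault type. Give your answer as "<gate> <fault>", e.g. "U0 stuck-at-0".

Fault-free values for test 1 (x1=0, x2=1, x3=0): U0=1, U1=1, U2=0, U3=0, U4=1, U5=0, U6=0, giving Y=0. Observed 1.
Test 1: faults giving observed 1 are {U6 stuck-at-1}.
Only U6 stuck-at-1 is consistent with every test.

U6 stuck-at-1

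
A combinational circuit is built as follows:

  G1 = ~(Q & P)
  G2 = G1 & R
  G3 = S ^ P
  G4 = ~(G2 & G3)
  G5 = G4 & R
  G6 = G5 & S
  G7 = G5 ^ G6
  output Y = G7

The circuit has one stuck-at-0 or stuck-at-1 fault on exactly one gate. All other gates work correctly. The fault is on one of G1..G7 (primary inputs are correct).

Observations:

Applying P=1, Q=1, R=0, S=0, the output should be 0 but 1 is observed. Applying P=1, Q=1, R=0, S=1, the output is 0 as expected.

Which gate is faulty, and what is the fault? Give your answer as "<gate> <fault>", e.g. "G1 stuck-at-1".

Fault-free values for test 1 (P=1, Q=1, R=0, S=0): G1=0, G2=0, G3=1, G4=1, G5=0, G6=0, G7=0, giving Y=0. Observed 1.
Test 1: faults giving observed 1 are {G5 stuck-at-1, G6 stuck-at-1, G7 stuck-at-1}.
Test 2 (P=1, Q=1, R=0, S=1): fault-free G1=0, G2=0, G3=0, G4=1, G5=0, G6=0, G7=0 → 0; observed 0. Eliminates G6 stuck-at-1, G7 stuck-at-1.
Only G5 stuck-at-1 is consistent with every test.

G5 stuck-at-1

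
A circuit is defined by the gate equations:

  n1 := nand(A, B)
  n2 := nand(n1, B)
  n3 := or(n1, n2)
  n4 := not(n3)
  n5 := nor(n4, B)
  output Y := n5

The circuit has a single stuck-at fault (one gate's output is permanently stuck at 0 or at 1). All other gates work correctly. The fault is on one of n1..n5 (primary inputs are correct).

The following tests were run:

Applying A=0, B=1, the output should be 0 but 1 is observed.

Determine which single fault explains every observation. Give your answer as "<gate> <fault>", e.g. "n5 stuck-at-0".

n5 stuck-at-1

Fault-free values for test 1 (A=0, B=1): n1=1, n2=0, n3=1, n4=0, n5=0, giving Y=0. Observed 1.
Test 1: faults giving observed 1 are {n5 stuck-at-1}.
Only n5 stuck-at-1 is consistent with every test.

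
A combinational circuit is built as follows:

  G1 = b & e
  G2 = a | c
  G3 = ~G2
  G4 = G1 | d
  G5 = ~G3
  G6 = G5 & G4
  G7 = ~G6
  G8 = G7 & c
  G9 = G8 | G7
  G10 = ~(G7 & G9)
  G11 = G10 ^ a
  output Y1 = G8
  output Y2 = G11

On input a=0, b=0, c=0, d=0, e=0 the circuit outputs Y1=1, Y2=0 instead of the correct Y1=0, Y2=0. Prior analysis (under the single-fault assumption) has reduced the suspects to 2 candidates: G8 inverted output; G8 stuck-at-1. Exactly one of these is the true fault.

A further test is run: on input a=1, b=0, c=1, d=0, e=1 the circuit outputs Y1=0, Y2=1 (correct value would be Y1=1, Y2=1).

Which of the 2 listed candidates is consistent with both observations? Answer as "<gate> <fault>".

Evaluate each candidate on input a=1, b=0, c=1, d=0, e=1:
  G8 inverted output: G1=0, G2=1, G3=0, G4=0, G5=1, G6=0, G7=1, G8=0 [inverted output], G9=1, G10=0, G11=1 → Y1=0, Y2=1 — matches
  G8 stuck-at-1: G1=0, G2=1, G3=0, G4=0, G5=1, G6=0, G7=1, G8=1 [stuck-at-1], G9=1, G10=0, G11=1 → Y1=1, Y2=1 — eliminated
Only G8 inverted output reproduces the observed Y1=0, Y2=1.

G8 inverted output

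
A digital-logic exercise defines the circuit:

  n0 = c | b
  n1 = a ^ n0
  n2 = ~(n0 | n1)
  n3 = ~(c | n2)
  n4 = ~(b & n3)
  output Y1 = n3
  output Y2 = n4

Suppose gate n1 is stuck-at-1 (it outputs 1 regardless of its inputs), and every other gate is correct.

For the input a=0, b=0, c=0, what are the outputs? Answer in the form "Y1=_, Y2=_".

Y1=1, Y2=1

Propagate with n1 forced: n0=0, n1=1 [stuck-at-1], n2=0, n3=1, n4=1.
So the outputs are Y1=1, Y2=1. (Without the fault they would be Y1=0, Y2=1.)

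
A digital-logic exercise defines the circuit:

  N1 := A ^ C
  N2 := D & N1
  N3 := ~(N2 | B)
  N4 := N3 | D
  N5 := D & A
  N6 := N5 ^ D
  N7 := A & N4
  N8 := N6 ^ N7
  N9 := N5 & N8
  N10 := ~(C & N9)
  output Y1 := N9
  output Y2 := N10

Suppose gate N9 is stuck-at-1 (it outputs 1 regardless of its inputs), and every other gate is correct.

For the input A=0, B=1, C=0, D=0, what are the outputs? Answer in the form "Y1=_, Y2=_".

Y1=1, Y2=1

Propagate with N9 forced: N1=0, N2=0, N3=0, N4=0, N5=0, N6=0, N7=0, N8=0, N9=1 [stuck-at-1], N10=1.
So the outputs are Y1=1, Y2=1. (Without the fault they would be Y1=0, Y2=1.)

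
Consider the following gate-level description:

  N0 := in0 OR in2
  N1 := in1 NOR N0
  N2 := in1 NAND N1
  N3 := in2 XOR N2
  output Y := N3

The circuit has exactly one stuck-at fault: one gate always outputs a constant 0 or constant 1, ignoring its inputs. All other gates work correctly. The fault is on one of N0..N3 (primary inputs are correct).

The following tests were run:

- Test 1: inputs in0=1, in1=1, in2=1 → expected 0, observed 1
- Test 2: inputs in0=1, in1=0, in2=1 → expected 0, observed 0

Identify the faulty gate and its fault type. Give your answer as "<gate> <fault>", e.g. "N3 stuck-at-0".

Fault-free values for test 1 (in0=1, in1=1, in2=1): N0=1, N1=0, N2=1, N3=0, giving Y=0. Observed 1.
Test 1: faults giving observed 1 are {N1 stuck-at-1, N2 stuck-at-0, N3 stuck-at-1}.
Test 2 (in0=1, in1=0, in2=1): fault-free N0=1, N1=0, N2=1, N3=0 → 0; observed 0. Eliminates N2 stuck-at-0, N3 stuck-at-1.
Only N1 stuck-at-1 is consistent with every test.

N1 stuck-at-1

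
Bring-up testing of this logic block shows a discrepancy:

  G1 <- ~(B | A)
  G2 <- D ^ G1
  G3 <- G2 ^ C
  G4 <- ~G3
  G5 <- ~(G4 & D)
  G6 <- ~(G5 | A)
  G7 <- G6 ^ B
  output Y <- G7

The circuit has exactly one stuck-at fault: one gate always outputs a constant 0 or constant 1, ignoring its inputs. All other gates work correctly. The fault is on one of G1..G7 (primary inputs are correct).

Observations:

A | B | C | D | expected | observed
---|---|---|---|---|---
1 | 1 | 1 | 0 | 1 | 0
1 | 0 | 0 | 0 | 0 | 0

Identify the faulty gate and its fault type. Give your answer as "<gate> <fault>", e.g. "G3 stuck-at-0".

Fault-free values for test 1 (A=1, B=1, C=1, D=0): G1=0, G2=0, G3=1, G4=0, G5=1, G6=0, G7=1, giving Y=1. Observed 0.
Test 1: faults giving observed 0 are {G6 stuck-at-1, G7 stuck-at-0}.
Test 2 (A=1, B=0, C=0, D=0): fault-free G1=0, G2=0, G3=0, G4=1, G5=1, G6=0, G7=0 → 0; observed 0. Eliminates G6 stuck-at-1.
Only G7 stuck-at-0 is consistent with every test.

G7 stuck-at-0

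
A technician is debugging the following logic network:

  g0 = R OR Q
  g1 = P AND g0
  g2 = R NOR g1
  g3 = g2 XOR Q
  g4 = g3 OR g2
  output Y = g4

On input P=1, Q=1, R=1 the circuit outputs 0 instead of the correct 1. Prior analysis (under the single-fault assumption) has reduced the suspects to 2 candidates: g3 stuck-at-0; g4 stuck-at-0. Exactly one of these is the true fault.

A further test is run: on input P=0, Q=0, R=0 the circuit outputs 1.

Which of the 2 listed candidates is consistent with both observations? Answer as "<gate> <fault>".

g3 stuck-at-0

Evaluate each candidate on input P=0, Q=0, R=0:
  g3 stuck-at-0: g0=0, g1=0, g2=1, g3=0 [stuck-at-0], g4=1 → 1 — matches
  g4 stuck-at-0: g0=0, g1=0, g2=1, g3=1, g4=0 [stuck-at-0] → 0 — eliminated
Only g3 stuck-at-0 reproduces the observed 1.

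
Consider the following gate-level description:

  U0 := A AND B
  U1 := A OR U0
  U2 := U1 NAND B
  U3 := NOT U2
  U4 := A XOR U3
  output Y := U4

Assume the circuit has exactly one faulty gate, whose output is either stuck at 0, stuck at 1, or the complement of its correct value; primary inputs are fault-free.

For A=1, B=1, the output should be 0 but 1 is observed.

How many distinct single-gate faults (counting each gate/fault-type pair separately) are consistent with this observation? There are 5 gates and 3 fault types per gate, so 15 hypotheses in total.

8

Fault-free: U0=1, U1=1, U2=0, U3=1, U4=0 → 0. Observed 1.
  U0: none of the 3 fault types match ✗
  U1: stuck-at-0, inverted output ✓; others ✗
  U2: stuck-at-1, inverted output ✓; others ✗
  U3: stuck-at-0, inverted output ✓; others ✗
  U4: stuck-at-1, inverted output ✓; others ✗
Consistent faults: {U1 stuck-at-0, U1 inverted output, U2 stuck-at-1, U2 inverted output, U3 stuck-at-0, U3 inverted output, U4 stuck-at-1, U4 inverted output} — 8 in all.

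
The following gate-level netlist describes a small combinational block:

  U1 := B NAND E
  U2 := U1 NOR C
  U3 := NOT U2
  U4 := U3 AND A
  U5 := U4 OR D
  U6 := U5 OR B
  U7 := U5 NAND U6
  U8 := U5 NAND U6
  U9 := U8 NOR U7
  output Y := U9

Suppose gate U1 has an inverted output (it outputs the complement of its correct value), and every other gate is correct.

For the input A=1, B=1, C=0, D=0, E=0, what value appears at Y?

Propagate with U1 forced: U1=0 [inverted output], U2=1, U3=0, U4=0, U5=0, U6=1, U7=1, U8=1, U9=0.
So Y = 0. (Without the fault it would be 1.)

0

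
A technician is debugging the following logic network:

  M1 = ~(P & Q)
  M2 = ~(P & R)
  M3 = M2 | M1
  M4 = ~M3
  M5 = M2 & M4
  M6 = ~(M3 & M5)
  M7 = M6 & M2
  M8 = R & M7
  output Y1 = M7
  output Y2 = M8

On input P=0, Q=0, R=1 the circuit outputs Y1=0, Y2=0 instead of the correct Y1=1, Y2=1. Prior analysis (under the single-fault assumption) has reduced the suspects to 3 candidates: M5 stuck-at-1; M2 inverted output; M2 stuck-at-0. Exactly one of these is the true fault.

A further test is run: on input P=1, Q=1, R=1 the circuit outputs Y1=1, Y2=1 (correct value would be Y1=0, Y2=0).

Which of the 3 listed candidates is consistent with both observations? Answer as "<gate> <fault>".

Evaluate each candidate on input P=1, Q=1, R=1:
  M5 stuck-at-1: M1=0, M2=0, M3=0, M4=1, M5=1 [stuck-at-1], M6=1, M7=0, M8=0 → Y1=0, Y2=0 — eliminated
  M2 inverted output: M1=0, M2=1 [inverted output], M3=1, M4=0, M5=0, M6=1, M7=1, M8=1 → Y1=1, Y2=1 — matches
  M2 stuck-at-0: M1=0, M2=0 [stuck-at-0], M3=0, M4=1, M5=0, M6=1, M7=0, M8=0 → Y1=0, Y2=0 — eliminated
Only M2 inverted output reproduces the observed Y1=1, Y2=1.

M2 inverted output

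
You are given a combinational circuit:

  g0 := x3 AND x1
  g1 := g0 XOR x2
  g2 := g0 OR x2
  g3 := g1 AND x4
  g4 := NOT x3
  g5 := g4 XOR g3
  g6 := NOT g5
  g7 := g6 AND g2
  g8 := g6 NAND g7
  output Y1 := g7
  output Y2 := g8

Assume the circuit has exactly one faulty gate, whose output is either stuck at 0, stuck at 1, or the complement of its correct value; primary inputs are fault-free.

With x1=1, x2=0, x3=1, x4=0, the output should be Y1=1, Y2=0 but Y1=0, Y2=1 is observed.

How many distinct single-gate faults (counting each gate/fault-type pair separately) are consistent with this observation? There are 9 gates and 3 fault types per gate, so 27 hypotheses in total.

Fault-free: g0=1, g1=1, g2=1, g3=0, g4=0, g5=0, g6=1, g7=1, g8=0 → Y1=1, Y2=0. Observed Y1=0, Y2=1.
  g0: stuck-at-0, inverted output ✓; others ✗
  g1: none of the 3 fault types match ✗
  g2: stuck-at-0, inverted output ✓; others ✗
  g3: stuck-at-1, inverted output ✓; others ✗
  g4: stuck-at-1, inverted output ✓; others ✗
  g5: stuck-at-1, inverted output ✓; others ✗
  g6: stuck-at-0, inverted output ✓; others ✗
  g7: stuck-at-0, inverted output ✓; others ✗
  g8: none of the 3 fault types match ✗
Consistent faults: {g0 stuck-at-0, g0 inverted output, g2 stuck-at-0, g2 inverted output, g3 stuck-at-1, g3 inverted output, g4 stuck-at-1, g4 inverted output, g5 stuck-at-1, g5 inverted output, g6 stuck-at-0, g6 inverted output, g7 stuck-at-0, g7 inverted output} — 14 in all.

14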